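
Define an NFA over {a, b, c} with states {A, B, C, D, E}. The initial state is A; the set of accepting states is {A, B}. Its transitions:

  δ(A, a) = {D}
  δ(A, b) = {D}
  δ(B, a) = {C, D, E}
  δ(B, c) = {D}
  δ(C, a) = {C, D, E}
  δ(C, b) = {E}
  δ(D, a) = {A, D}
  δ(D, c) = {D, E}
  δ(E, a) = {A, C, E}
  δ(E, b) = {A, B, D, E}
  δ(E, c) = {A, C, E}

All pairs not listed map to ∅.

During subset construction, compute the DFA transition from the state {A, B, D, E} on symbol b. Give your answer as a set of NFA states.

{A, B, D, E}

δ(A,b) = {D}; δ(B,b) = ∅; δ(D,b) = ∅; δ(E,b) = {A, B, D, E}.
Union: {A, B, D, E}.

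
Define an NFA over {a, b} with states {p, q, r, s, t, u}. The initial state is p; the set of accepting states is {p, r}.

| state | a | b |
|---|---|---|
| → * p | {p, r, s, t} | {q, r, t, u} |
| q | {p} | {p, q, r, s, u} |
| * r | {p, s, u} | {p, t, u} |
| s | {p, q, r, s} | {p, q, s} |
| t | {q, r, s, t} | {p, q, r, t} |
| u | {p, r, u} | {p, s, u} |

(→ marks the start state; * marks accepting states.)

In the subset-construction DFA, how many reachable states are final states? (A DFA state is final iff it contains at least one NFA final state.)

Start state of the DFA: {p}.
{p} --a--> {p, r, s, t}  [new]
{p} --b--> {q, r, t, u}  [new]
{p, r, s, t} --a--> {p, q, r, s, t, u}  [new]
{p, r, s, t} --b--> {p, q, r, s, t, u}  [seen]
{q, r, t, u} --a--> {p, q, r, s, t, u}  [seen]
{q, r, t, u} --b--> {p, q, r, s, t, u}  [seen]
{p, q, r, s, t, u} --a--> {p, q, r, s, t, u}  [seen]
{p, q, r, s, t, u} --b--> {p, q, r, s, t, u}  [seen]
Reachable DFA states: {p}, {p, r, s, t}, {q, r, t, u}, {p, q, r, s, t, u}.
Accepting DFA states (contain an NFA accepting state): {p}, {p, r, s, t}, {q, r, t, u}, {p, q, r, s, t, u}.

4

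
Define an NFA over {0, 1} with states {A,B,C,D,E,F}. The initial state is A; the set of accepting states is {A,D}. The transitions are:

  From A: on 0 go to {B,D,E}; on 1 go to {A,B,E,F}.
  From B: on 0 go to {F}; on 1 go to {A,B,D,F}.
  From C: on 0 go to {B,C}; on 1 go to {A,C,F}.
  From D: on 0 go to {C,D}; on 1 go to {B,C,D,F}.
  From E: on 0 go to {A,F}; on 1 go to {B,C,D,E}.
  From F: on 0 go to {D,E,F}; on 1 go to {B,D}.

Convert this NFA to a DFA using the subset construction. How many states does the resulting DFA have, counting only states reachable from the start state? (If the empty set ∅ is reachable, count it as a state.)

Start state of the DFA: {A}.
{A} --0--> {B,D,E}  [new]
{A} --1--> {A,B,E,F}  [new]
{B,D,E} --0--> {A,C,D,F}  [new]
{B,D,E} --1--> {A,B,C,D,E,F}  [new]
{A,B,E,F} --0--> {A,B,D,E,F}  [new]
{A,B,E,F} --1--> {A,B,C,D,E,F}  [seen]
{A,C,D,F} --0--> {B,C,D,E,F}  [new]
{A,C,D,F} --1--> {A,B,C,D,E,F}  [seen]
{A,B,C,D,E,F} --0--> {A,B,C,D,E,F}  [seen]
{A,B,C,D,E,F} --1--> {A,B,C,D,E,F}  [seen]
{A,B,D,E,F} --0--> {A,B,C,D,E,F}  [seen]
{A,B,D,E,F} --1--> {A,B,C,D,E,F}  [seen]
{B,C,D,E,F} --0--> {A,B,C,D,E,F}  [seen]
{B,C,D,E,F} --1--> {A,B,C,D,E,F}  [seen]
Reachable DFA states: {A}, {B,D,E}, {A,B,E,F}, {A,C,D,F}, {A,B,C,D,E,F}, {A,B,D,E,F}, {B,C,D,E,F}.

7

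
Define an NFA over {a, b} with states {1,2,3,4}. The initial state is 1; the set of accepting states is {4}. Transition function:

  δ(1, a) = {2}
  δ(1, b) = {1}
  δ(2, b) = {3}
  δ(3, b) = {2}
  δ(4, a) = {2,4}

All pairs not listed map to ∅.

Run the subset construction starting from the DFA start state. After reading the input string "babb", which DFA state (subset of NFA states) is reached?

{2}

Start: {1}.
δ(1,b) = {1}.
Union: {1}.
After b: {1}.
δ(1,a) = {2}.
Union: {2}.
After a: {2}.
δ(2,b) = {3}.
Union: {3}.
After b: {3}.
δ(3,b) = {2}.
Union: {2}.
After b: {2}.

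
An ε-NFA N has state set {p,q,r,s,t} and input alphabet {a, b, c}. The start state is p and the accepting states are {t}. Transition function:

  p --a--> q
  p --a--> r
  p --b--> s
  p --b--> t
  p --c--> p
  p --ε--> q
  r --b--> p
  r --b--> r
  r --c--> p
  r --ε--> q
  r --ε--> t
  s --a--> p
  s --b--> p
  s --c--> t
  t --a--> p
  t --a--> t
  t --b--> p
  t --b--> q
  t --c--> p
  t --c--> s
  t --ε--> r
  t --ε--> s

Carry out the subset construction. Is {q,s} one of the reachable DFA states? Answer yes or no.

no

Start state of the DFA: {p,q} (ε-closure of the NFA start).
{p,q} --a--> {q,r,s,t}  [new]
{p,q} --b--> {q,r,s,t}  [seen]
{p,q} --c--> {p,q}  [seen]
{q,r,s,t} --a--> {p,q,r,s,t}  [new]
{q,r,s,t} --b--> {p,q,r,s,t}  [seen]
{q,r,s,t} --c--> {p,q,r,s,t}  [seen]
{p,q,r,s,t} --a--> {p,q,r,s,t}  [seen]
{p,q,r,s,t} --b--> {p,q,r,s,t}  [seen]
{p,q,r,s,t} --c--> {p,q,r,s,t}  [seen]
Reachable DFA states: {p,q}, {q,r,s,t}, {p,q,r,s,t}.
{q,s} is not among them.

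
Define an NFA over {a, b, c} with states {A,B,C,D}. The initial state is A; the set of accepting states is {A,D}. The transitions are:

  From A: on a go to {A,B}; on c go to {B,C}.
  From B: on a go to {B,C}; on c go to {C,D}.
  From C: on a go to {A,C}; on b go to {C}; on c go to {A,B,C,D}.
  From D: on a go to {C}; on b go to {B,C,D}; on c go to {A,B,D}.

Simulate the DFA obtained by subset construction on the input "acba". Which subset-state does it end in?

{A,B,C}

Start: {A}.
δ(A,a) = {A,B}.
Union: {A,B}.
After a: {A,B}.
δ(A,c) = {B,C}; δ(B,c) = {C,D}.
Union: {B,C,D}.
After c: {B,C,D}.
δ(B,b) = ∅; δ(C,b) = {C}; δ(D,b) = {B,C,D}.
Union: {B,C,D}.
After b: {B,C,D}.
δ(B,a) = {B,C}; δ(C,a) = {A,C}; δ(D,a) = {C}.
Union: {A,B,C}.
After a: {A,B,C}.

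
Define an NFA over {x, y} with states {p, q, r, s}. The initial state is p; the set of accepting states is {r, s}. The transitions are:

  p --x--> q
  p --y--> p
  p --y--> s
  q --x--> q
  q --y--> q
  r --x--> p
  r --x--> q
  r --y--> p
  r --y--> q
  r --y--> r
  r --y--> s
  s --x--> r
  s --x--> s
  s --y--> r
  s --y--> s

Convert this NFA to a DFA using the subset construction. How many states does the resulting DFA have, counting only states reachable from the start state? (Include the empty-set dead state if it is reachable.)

6

Start state of the DFA: {p}.
{p} --x--> {q}  [new]
{p} --y--> {p, s}  [new]
{q} --x--> {q}  [seen]
{q} --y--> {q}  [seen]
{p, s} --x--> {q, r, s}  [new]
{p, s} --y--> {p, r, s}  [new]
{q, r, s} --x--> {p, q, r, s}  [new]
{q, r, s} --y--> {p, q, r, s}  [seen]
{p, r, s} --x--> {p, q, r, s}  [seen]
{p, r, s} --y--> {p, q, r, s}  [seen]
{p, q, r, s} --x--> {p, q, r, s}  [seen]
{p, q, r, s} --y--> {p, q, r, s}  [seen]
Reachable DFA states: {p}, {q}, {p, s}, {q, r, s}, {p, r, s}, {p, q, r, s}.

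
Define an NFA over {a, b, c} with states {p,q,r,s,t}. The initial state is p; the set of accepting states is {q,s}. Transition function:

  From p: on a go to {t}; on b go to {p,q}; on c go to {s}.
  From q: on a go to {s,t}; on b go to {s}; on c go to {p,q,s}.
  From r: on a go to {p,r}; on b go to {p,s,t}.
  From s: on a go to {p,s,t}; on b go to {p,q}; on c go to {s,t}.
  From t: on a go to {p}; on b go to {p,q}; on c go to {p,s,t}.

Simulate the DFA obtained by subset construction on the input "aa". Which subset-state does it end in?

{p}

Start: {p}.
δ(p,a) = {t}.
Union: {t}.
After a: {t}.
δ(t,a) = {p}.
Union: {p}.
After a: {p}.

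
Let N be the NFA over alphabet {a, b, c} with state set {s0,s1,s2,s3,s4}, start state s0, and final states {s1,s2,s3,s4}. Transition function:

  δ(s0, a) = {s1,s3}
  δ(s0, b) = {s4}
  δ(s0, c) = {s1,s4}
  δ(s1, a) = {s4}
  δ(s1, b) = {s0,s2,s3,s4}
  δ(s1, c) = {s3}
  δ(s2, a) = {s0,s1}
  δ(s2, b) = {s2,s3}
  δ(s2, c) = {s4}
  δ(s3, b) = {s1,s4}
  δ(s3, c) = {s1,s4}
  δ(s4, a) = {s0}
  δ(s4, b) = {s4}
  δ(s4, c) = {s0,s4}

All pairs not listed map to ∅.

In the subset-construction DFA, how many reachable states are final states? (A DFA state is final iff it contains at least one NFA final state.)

Start state of the DFA: {s0}.
{s0} --a--> {s1,s3}  [new]
{s0} --b--> {s4}  [new]
{s0} --c--> {s1,s4}  [new]
{s1,s3} --a--> {s4}  [seen]
{s1,s3} --b--> {s0,s1,s2,s3,s4}  [new]
{s1,s3} --c--> {s1,s3,s4}  [new]
{s4} --a--> {s0}  [seen]
{s4} --b--> {s4}  [seen]
{s4} --c--> {s0,s4}  [new]
{s1,s4} --a--> {s0,s4}  [seen]
{s1,s4} --b--> {s0,s2,s3,s4}  [new]
{s1,s4} --c--> {s0,s3,s4}  [new]
{s0,s1,s2,s3,s4} --a--> {s0,s1,s3,s4}  [new]
{s0,s1,s2,s3,s4} --b--> {s0,s1,s2,s3,s4}  [seen]
{s0,s1,s2,s3,s4} --c--> {s0,s1,s3,s4}  [seen]
{s1,s3,s4} --a--> {s0,s4}  [seen]
{s1,s3,s4} --b--> {s0,s1,s2,s3,s4}  [seen]
{s1,s3,s4} --c--> {s0,s1,s3,s4}  [seen]
{s0,s4} --a--> {s0,s1,s3}  [new]
{s0,s4} --b--> {s4}  [seen]
{s0,s4} --c--> {s0,s1,s4}  [new]
{s0,s2,s3,s4} --a--> {s0,s1,s3}  [seen]
{s0,s2,s3,s4} --b--> {s1,s2,s3,s4}  [new]
{s0,s2,s3,s4} --c--> {s0,s1,s4}  [seen]
{s0,s3,s4} --a--> {s0,s1,s3}  [seen]
{s0,s3,s4} --b--> {s1,s4}  [seen]
{s0,s3,s4} --c--> {s0,s1,s4}  [seen]
{s0,s1,s3,s4} --a--> {s0,s1,s3,s4}  [seen]
{s0,s1,s3,s4} --b--> {s0,s1,s2,s3,s4}  [seen]
{s0,s1,s3,s4} --c--> {s0,s1,s3,s4}  [seen]
{s0,s1,s3} --a--> {s1,s3,s4}  [seen]
{s0,s1,s3} --b--> {s0,s1,s2,s3,s4}  [seen]
{s0,s1,s3} --c--> {s1,s3,s4}  [seen]
{s0,s1,s4} --a--> {s0,s1,s3,s4}  [seen]
{s0,s1,s4} --b--> {s0,s2,s3,s4}  [seen]
{s0,s1,s4} --c--> {s0,s1,s3,s4}  [seen]
{s1,s2,s3,s4} --a--> {s0,s1,s4}  [seen]
{s1,s2,s3,s4} --b--> {s0,s1,s2,s3,s4}  [seen]
{s1,s2,s3,s4} --c--> {s0,s1,s3,s4}  [seen]
Reachable DFA states: {s0}, {s1,s3}, {s4}, {s1,s4}, {s0,s1,s2,s3,s4}, {s1,s3,s4}, {s0,s4}, {s0,s2,s3,s4}, {s0,s3,s4}, {s0,s1,s3,s4}, {s0,s1,s3}, {s0,s1,s4}, {s1,s2,s3,s4}.
Accepting DFA states (contain an NFA accepting state): {s1,s3}, {s4}, {s1,s4}, {s0,s1,s2,s3,s4}, {s1,s3,s4}, {s0,s4}, {s0,s2,s3,s4}, {s0,s3,s4}, {s0,s1,s3,s4}, {s0,s1,s3}, {s0,s1,s4}, {s1,s2,s3,s4}.

12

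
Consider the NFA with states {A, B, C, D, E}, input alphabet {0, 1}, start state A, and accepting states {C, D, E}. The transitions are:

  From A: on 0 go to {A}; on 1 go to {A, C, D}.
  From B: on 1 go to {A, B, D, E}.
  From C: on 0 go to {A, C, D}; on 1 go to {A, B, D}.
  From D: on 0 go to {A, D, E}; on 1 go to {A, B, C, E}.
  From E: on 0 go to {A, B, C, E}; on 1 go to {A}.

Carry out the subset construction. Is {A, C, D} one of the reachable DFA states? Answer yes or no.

yes

Start state of the DFA: {A}.
{A} --0--> {A}  [seen]
{A} --1--> {A, C, D}  [new]
{A, C, D} --0--> {A, C, D, E}  [new]
{A, C, D} --1--> {A, B, C, D, E}  [new]
{A, C, D, E} --0--> {A, B, C, D, E}  [seen]
{A, C, D, E} --1--> {A, B, C, D, E}  [seen]
{A, B, C, D, E} --0--> {A, B, C, D, E}  [seen]
{A, B, C, D, E} --1--> {A, B, C, D, E}  [seen]
Reachable DFA states: {A}, {A, C, D}, {A, C, D, E}, {A, B, C, D, E}.
{A, C, D} is among them.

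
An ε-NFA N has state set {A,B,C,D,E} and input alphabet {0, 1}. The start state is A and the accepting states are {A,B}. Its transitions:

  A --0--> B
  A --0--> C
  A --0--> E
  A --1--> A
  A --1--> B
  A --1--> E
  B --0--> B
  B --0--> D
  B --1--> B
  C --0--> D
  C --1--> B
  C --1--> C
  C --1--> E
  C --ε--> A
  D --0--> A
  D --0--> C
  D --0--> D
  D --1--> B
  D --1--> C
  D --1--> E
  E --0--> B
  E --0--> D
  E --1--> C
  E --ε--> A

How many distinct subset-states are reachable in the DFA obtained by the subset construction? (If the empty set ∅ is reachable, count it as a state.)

4

Start state of the DFA: {A} (ε-closure of the NFA start).
{A} --0--> {A,B,C,E}  [new]
{A} --1--> {A,B,E}  [new]
{A,B,C,E} --0--> {A,B,C,D,E}  [new]
{A,B,C,E} --1--> {A,B,C,E}  [seen]
{A,B,E} --0--> {A,B,C,D,E}  [seen]
{A,B,E} --1--> {A,B,C,E}  [seen]
{A,B,C,D,E} --0--> {A,B,C,D,E}  [seen]
{A,B,C,D,E} --1--> {A,B,C,E}  [seen]
Reachable DFA states: {A}, {A,B,C,E}, {A,B,E}, {A,B,C,D,E}.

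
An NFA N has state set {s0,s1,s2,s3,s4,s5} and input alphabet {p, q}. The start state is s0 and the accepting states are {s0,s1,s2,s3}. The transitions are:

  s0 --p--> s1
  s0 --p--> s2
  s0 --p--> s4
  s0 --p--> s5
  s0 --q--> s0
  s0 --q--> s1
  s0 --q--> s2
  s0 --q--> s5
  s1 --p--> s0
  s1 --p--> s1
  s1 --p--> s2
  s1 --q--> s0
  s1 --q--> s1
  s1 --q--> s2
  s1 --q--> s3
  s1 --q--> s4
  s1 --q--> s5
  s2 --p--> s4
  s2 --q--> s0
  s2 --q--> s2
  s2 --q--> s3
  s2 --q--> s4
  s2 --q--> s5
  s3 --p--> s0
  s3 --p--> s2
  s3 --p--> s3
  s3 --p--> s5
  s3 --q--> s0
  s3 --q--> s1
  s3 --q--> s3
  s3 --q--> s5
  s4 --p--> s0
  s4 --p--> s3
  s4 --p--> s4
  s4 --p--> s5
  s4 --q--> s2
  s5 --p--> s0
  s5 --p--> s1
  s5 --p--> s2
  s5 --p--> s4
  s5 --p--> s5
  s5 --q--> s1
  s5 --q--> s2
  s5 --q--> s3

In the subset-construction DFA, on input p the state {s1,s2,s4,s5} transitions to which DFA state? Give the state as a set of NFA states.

{s0,s1,s2,s3,s4,s5}

δ(s1,p) = {s0,s1,s2}; δ(s2,p) = {s4}; δ(s4,p) = {s0,s3,s4,s5}; δ(s5,p) = {s0,s1,s2,s4,s5}.
Union: {s0,s1,s2,s3,s4,s5}.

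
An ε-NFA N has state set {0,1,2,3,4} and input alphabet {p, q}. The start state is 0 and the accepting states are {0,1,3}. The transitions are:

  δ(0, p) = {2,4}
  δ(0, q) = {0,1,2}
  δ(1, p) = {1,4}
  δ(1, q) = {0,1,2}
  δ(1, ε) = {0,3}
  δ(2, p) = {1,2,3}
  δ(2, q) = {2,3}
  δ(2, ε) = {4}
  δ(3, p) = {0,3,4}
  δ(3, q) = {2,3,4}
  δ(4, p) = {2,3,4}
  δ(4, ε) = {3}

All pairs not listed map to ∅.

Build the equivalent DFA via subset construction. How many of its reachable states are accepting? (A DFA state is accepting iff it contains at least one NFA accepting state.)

3

Start state of the DFA: {0} (ε-closure of the NFA start).
{0} --p--> {2,3,4}  [new]
{0} --q--> {0,1,2,3,4}  [new]
{2,3,4} --p--> {0,1,2,3,4}  [seen]
{2,3,4} --q--> {2,3,4}  [seen]
{0,1,2,3,4} --p--> {0,1,2,3,4}  [seen]
{0,1,2,3,4} --q--> {0,1,2,3,4}  [seen]
Reachable DFA states: {0}, {2,3,4}, {0,1,2,3,4}.
Accepting DFA states (contain an NFA accepting state): {0}, {2,3,4}, {0,1,2,3,4}.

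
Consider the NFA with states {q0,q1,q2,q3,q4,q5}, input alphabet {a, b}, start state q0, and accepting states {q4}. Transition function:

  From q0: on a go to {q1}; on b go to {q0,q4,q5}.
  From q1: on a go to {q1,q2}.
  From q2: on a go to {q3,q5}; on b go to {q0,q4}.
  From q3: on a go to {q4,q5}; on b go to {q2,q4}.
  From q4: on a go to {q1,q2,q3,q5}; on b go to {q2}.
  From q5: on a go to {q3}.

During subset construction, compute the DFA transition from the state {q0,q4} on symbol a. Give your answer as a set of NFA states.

{q1,q2,q3,q5}

δ(q0,a) = {q1}; δ(q4,a) = {q1,q2,q3,q5}.
Union: {q1,q2,q3,q5}.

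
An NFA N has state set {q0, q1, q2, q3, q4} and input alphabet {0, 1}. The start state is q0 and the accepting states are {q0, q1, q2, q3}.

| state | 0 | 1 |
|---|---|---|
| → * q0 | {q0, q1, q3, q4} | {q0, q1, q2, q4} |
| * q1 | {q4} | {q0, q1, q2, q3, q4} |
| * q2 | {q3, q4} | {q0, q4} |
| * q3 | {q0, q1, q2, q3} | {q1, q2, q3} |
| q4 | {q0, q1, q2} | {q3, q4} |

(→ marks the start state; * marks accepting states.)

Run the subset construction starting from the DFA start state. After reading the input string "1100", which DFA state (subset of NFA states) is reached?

{q0, q1, q2, q3, q4}

Start: {q0}.
δ(q0,1) = {q0, q1, q2, q4}.
Union: {q0, q1, q2, q4}.
After 1: {q0, q1, q2, q4}.
δ(q0,1) = {q0, q1, q2, q4}; δ(q1,1) = {q0, q1, q2, q3, q4}; δ(q2,1) = {q0, q4}; δ(q4,1) = {q3, q4}.
Union: {q0, q1, q2, q3, q4}.
After 1: {q0, q1, q2, q3, q4}.
δ(q0,0) = {q0, q1, q3, q4}; δ(q1,0) = {q4}; δ(q2,0) = {q3, q4}; δ(q3,0) = {q0, q1, q2, q3}; δ(q4,0) = {q0, q1, q2}.
Union: {q0, q1, q2, q3, q4}.
After 0: {q0, q1, q2, q3, q4}.
δ(q0,0) = {q0, q1, q3, q4}; δ(q1,0) = {q4}; δ(q2,0) = {q3, q4}; δ(q3,0) = {q0, q1, q2, q3}; δ(q4,0) = {q0, q1, q2}.
Union: {q0, q1, q2, q3, q4}.
After 0: {q0, q1, q2, q3, q4}.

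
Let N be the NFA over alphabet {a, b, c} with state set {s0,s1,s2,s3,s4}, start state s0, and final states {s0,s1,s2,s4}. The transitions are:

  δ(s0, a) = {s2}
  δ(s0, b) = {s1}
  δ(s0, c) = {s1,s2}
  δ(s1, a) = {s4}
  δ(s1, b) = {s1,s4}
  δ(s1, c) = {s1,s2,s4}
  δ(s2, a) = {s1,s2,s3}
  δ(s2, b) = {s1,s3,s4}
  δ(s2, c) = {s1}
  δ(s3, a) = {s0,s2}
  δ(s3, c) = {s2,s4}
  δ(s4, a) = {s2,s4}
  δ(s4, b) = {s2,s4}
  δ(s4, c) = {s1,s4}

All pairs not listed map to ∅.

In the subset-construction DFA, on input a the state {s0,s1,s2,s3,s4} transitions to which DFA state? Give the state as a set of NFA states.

δ(s0,a) = {s2}; δ(s1,a) = {s4}; δ(s2,a) = {s1,s2,s3}; δ(s3,a) = {s0,s2}; δ(s4,a) = {s2,s4}.
Union: {s0,s1,s2,s3,s4}.

{s0,s1,s2,s3,s4}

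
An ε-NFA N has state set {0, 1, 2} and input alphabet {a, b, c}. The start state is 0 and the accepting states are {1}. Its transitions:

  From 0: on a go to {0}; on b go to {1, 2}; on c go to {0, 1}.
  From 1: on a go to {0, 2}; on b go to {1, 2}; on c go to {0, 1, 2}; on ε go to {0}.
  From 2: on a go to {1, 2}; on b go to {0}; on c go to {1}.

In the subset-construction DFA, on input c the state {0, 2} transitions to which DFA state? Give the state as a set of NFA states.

{0, 1}

δ(0,c) = {0, 1}; δ(2,c) = {1}.
Union: {0, 1}.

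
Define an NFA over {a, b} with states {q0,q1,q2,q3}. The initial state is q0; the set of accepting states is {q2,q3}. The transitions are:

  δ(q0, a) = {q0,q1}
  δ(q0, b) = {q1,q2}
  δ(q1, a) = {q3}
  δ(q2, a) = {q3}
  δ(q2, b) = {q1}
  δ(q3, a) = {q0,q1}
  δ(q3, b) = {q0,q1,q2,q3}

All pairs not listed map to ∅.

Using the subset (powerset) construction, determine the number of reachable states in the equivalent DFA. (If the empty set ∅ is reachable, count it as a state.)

Start state of the DFA: {q0}.
{q0} --a--> {q0,q1}  [new]
{q0} --b--> {q1,q2}  [new]
{q0,q1} --a--> {q0,q1,q3}  [new]
{q0,q1} --b--> {q1,q2}  [seen]
{q1,q2} --a--> {q3}  [new]
{q1,q2} --b--> {q1}  [new]
{q0,q1,q3} --a--> {q0,q1,q3}  [seen]
{q0,q1,q3} --b--> {q0,q1,q2,q3}  [new]
{q3} --a--> {q0,q1}  [seen]
{q3} --b--> {q0,q1,q2,q3}  [seen]
{q1} --a--> {q3}  [seen]
{q1} --b--> ∅  [new]
{q0,q1,q2,q3} --a--> {q0,q1,q3}  [seen]
{q0,q1,q2,q3} --b--> {q0,q1,q2,q3}  [seen]
∅ --a--> ∅  [seen]
∅ --b--> ∅  [seen]
Reachable DFA states: {q0}, {q0,q1}, {q1,q2}, {q0,q1,q3}, {q3}, {q1}, {q0,q1,q2,q3}, ∅.

8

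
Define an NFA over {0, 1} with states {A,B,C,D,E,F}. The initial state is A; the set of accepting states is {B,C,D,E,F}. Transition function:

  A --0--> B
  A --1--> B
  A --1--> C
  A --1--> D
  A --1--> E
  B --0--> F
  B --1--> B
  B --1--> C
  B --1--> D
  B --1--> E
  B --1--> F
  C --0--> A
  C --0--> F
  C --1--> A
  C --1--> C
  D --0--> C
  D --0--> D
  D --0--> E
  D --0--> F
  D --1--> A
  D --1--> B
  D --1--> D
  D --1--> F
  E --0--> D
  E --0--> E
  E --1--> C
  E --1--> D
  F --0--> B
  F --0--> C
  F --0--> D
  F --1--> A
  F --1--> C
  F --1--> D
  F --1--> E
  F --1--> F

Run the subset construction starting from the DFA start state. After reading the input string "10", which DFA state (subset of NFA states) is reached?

Start: {A}.
δ(A,1) = {B,C,D,E}.
Union: {B,C,D,E}.
After 1: {B,C,D,E}.
δ(B,0) = {F}; δ(C,0) = {A,F}; δ(D,0) = {C,D,E,F}; δ(E,0) = {D,E}.
Union: {A,C,D,E,F}.
After 0: {A,C,D,E,F}.

{A,C,D,E,F}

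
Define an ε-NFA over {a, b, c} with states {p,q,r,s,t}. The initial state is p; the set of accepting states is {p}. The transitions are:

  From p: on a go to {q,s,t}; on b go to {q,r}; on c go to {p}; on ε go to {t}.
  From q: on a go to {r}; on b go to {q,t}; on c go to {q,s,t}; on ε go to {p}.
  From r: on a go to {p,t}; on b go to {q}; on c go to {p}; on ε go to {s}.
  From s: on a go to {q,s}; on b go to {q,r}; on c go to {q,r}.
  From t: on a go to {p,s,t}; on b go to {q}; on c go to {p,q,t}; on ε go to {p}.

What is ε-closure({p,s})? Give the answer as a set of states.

Begin with {p,s}.
p →ε {t}; add t.
ε-closure = {p,s,t}.

{p,s,t}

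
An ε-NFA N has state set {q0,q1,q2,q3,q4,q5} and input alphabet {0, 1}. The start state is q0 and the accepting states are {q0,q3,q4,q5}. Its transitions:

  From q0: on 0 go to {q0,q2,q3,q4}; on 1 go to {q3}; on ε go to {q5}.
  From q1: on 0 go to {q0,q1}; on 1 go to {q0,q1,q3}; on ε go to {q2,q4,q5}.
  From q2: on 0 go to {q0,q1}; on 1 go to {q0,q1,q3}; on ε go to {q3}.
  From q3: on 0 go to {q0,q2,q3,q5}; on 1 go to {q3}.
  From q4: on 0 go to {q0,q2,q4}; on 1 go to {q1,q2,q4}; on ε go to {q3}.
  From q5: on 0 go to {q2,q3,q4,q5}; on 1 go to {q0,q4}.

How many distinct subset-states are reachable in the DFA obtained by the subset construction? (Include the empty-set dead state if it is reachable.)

Start state of the DFA: {q0,q5} (ε-closure of the NFA start).
{q0,q5} --0--> {q0,q2,q3,q4,q5}  [new]
{q0,q5} --1--> {q0,q3,q4,q5}  [new]
{q0,q2,q3,q4,q5} --0--> {q0,q1,q2,q3,q4,q5}  [new]
{q0,q2,q3,q4,q5} --1--> {q0,q1,q2,q3,q4,q5}  [seen]
{q0,q3,q4,q5} --0--> {q0,q2,q3,q4,q5}  [seen]
{q0,q3,q4,q5} --1--> {q0,q1,q2,q3,q4,q5}  [seen]
{q0,q1,q2,q3,q4,q5} --0--> {q0,q1,q2,q3,q4,q5}  [seen]
{q0,q1,q2,q3,q4,q5} --1--> {q0,q1,q2,q3,q4,q5}  [seen]
Reachable DFA states: {q0,q5}, {q0,q2,q3,q4,q5}, {q0,q3,q4,q5}, {q0,q1,q2,q3,q4,q5}.

4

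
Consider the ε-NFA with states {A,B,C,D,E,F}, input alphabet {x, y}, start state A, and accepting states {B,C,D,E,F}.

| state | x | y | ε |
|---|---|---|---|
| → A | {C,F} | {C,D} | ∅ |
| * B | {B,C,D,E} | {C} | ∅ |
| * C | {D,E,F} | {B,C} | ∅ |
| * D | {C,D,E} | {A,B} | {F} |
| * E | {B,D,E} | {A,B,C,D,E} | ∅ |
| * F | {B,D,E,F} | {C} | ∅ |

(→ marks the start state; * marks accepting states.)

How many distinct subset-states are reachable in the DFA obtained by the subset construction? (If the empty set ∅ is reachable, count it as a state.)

Start state of the DFA: {A} (ε-closure of the NFA start).
{A} --x--> {C,F}  [new]
{A} --y--> {C,D,F}  [new]
{C,F} --x--> {B,D,E,F}  [new]
{C,F} --y--> {B,C}  [new]
{C,D,F} --x--> {B,C,D,E,F}  [new]
{C,D,F} --y--> {A,B,C}  [new]
{B,D,E,F} --x--> {B,C,D,E,F}  [seen]
{B,D,E,F} --y--> {A,B,C,D,E,F}  [new]
{B,C} --x--> {B,C,D,E,F}  [seen]
{B,C} --y--> {B,C}  [seen]
{B,C,D,E,F} --x--> {B,C,D,E,F}  [seen]
{B,C,D,E,F} --y--> {A,B,C,D,E,F}  [seen]
{A,B,C} --x--> {B,C,D,E,F}  [seen]
{A,B,C} --y--> {B,C,D,F}  [new]
{A,B,C,D,E,F} --x--> {B,C,D,E,F}  [seen]
{A,B,C,D,E,F} --y--> {A,B,C,D,E,F}  [seen]
{B,C,D,F} --x--> {B,C,D,E,F}  [seen]
{B,C,D,F} --y--> {A,B,C}  [seen]
Reachable DFA states: {A}, {C,F}, {C,D,F}, {B,D,E,F}, {B,C}, {B,C,D,E,F}, {A,B,C}, {A,B,C,D,E,F}, {B,C,D,F}.

9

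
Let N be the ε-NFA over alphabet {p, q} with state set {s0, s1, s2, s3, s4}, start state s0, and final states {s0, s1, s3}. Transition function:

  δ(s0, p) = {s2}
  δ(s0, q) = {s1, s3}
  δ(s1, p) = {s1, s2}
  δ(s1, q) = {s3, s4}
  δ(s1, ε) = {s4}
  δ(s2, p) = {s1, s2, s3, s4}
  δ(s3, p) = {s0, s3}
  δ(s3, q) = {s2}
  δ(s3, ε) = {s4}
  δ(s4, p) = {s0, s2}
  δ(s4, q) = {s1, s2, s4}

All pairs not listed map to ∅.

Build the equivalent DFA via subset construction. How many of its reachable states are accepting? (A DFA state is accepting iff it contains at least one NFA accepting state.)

Start state of the DFA: {s0} (ε-closure of the NFA start).
{s0} --p--> {s2}  [new]
{s0} --q--> {s1, s3, s4}  [new]
{s2} --p--> {s1, s2, s3, s4}  [new]
{s2} --q--> ∅  [new]
{s1, s3, s4} --p--> {s0, s1, s2, s3, s4}  [new]
{s1, s3, s4} --q--> {s1, s2, s3, s4}  [seen]
{s1, s2, s3, s4} --p--> {s0, s1, s2, s3, s4}  [seen]
{s1, s2, s3, s4} --q--> {s1, s2, s3, s4}  [seen]
∅ --p--> ∅  [seen]
∅ --q--> ∅  [seen]
{s0, s1, s2, s3, s4} --p--> {s0, s1, s2, s3, s4}  [seen]
{s0, s1, s2, s3, s4} --q--> {s1, s2, s3, s4}  [seen]
Reachable DFA states: {s0}, {s2}, {s1, s3, s4}, {s1, s2, s3, s4}, ∅, {s0, s1, s2, s3, s4}.
Accepting DFA states (contain an NFA accepting state): {s0}, {s1, s3, s4}, {s1, s2, s3, s4}, {s0, s1, s2, s3, s4}.

4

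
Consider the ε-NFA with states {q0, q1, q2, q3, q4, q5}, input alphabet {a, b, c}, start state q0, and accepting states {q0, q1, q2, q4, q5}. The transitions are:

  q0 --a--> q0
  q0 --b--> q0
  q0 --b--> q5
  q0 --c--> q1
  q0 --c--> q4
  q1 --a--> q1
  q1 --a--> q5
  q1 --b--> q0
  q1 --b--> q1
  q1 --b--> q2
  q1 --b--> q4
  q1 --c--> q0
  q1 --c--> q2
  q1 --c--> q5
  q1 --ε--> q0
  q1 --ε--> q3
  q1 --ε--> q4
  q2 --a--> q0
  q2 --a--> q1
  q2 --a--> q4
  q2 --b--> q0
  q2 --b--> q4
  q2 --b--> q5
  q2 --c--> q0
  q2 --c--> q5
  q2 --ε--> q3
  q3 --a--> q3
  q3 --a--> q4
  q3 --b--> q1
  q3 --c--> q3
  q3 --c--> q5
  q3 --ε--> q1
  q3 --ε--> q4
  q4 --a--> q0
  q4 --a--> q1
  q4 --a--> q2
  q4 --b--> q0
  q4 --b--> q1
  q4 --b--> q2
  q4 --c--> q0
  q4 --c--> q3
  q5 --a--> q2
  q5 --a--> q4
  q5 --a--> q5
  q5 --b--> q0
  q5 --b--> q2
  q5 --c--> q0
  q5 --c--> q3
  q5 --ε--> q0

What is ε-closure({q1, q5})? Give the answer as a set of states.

Begin with {q1, q5}.
q1 →ε {q0, q3, q4}; add q0, q3, q4.
ε-closure = {q0, q1, q3, q4, q5}.

{q0, q1, q3, q4, q5}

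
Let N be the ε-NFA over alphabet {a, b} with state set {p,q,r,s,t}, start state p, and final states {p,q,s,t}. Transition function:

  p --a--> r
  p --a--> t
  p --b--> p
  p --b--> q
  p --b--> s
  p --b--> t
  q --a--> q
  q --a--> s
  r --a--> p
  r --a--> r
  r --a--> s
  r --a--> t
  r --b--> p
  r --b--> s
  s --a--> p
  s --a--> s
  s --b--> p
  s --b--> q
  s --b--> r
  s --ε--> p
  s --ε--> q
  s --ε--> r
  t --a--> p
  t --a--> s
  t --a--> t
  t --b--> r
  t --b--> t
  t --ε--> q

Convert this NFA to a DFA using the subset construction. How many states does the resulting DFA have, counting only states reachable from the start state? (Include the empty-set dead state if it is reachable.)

3

Start state of the DFA: {p} (ε-closure of the NFA start).
{p} --a--> {q,r,t}  [new]
{p} --b--> {p,q,r,s,t}  [new]
{q,r,t} --a--> {p,q,r,s,t}  [seen]
{q,r,t} --b--> {p,q,r,s,t}  [seen]
{p,q,r,s,t} --a--> {p,q,r,s,t}  [seen]
{p,q,r,s,t} --b--> {p,q,r,s,t}  [seen]
Reachable DFA states: {p}, {q,r,t}, {p,q,r,s,t}.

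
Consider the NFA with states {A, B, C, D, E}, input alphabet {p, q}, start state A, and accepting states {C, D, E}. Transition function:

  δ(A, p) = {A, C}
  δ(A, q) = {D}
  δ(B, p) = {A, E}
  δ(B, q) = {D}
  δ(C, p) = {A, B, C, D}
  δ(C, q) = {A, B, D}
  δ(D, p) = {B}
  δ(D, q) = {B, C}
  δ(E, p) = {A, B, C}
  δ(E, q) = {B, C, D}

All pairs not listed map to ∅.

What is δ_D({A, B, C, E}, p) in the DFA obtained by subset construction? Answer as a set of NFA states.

δ(A,p) = {A, C}; δ(B,p) = {A, E}; δ(C,p) = {A, B, C, D}; δ(E,p) = {A, B, C}.
Union: {A, B, C, D, E}.

{A, B, C, D, E}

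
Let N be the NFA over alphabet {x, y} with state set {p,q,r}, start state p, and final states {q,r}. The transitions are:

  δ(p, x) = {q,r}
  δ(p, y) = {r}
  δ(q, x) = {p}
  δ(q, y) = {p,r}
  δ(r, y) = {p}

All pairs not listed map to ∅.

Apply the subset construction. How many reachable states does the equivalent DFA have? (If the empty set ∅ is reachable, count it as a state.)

5

Start state of the DFA: {p}.
{p} --x--> {q,r}  [new]
{p} --y--> {r}  [new]
{q,r} --x--> {p}  [seen]
{q,r} --y--> {p,r}  [new]
{r} --x--> ∅  [new]
{r} --y--> {p}  [seen]
{p,r} --x--> {q,r}  [seen]
{p,r} --y--> {p,r}  [seen]
∅ --x--> ∅  [seen]
∅ --y--> ∅  [seen]
Reachable DFA states: {p}, {q,r}, {r}, {p,r}, ∅.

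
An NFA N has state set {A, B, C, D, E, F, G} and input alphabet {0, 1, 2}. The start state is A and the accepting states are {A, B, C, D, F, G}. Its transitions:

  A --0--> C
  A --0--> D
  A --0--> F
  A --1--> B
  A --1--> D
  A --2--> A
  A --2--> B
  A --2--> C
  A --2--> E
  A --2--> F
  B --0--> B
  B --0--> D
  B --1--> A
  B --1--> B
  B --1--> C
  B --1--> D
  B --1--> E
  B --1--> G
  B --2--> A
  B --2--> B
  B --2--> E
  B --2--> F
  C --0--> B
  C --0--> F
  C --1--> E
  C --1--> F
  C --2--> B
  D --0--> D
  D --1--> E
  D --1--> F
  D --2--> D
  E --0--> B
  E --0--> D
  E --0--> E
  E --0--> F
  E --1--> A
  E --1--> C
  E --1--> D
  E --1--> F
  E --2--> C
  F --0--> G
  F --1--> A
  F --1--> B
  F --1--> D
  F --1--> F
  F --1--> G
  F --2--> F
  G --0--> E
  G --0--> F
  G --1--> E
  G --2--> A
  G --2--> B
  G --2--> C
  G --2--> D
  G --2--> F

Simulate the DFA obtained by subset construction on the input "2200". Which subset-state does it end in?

Start: {A}.
δ(A,2) = {A, B, C, E, F}.
Union: {A, B, C, E, F}.
After 2: {A, B, C, E, F}.
δ(A,2) = {A, B, C, E, F}; δ(B,2) = {A, B, E, F}; δ(C,2) = {B}; δ(E,2) = {C}; δ(F,2) = {F}.
Union: {A, B, C, E, F}.
After 2: {A, B, C, E, F}.
δ(A,0) = {C, D, F}; δ(B,0) = {B, D}; δ(C,0) = {B, F}; δ(E,0) = {B, D, E, F}; δ(F,0) = {G}.
Union: {B, C, D, E, F, G}.
After 0: {B, C, D, E, F, G}.
δ(B,0) = {B, D}; δ(C,0) = {B, F}; δ(D,0) = {D}; δ(E,0) = {B, D, E, F}; δ(F,0) = {G}; δ(G,0) = {E, F}.
Union: {B, D, E, F, G}.
After 0: {B, D, E, F, G}.

{B, D, E, F, G}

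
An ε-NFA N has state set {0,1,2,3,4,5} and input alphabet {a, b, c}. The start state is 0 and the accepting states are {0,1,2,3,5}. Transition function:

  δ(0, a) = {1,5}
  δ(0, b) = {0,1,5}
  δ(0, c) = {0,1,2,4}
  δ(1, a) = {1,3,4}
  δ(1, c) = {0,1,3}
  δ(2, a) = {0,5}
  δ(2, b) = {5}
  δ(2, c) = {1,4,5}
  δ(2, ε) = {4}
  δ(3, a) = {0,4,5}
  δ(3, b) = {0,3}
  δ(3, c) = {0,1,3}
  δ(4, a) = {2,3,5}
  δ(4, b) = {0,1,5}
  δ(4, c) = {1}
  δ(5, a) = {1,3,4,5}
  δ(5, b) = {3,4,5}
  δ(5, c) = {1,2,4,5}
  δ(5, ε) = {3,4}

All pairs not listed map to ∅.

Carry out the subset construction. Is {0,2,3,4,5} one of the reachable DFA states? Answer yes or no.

no

Start state of the DFA: {0} (ε-closure of the NFA start).
{0} --a--> {1,3,4,5}  [new]
{0} --b--> {0,1,3,4,5}  [new]
{0} --c--> {0,1,2,4}  [new]
{1,3,4,5} --a--> {0,1,2,3,4,5}  [new]
{1,3,4,5} --b--> {0,1,3,4,5}  [seen]
{1,3,4,5} --c--> {0,1,2,3,4,5}  [seen]
{0,1,3,4,5} --a--> {0,1,2,3,4,5}  [seen]
{0,1,3,4,5} --b--> {0,1,3,4,5}  [seen]
{0,1,3,4,5} --c--> {0,1,2,3,4,5}  [seen]
{0,1,2,4} --a--> {0,1,2,3,4,5}  [seen]
{0,1,2,4} --b--> {0,1,3,4,5}  [seen]
{0,1,2,4} --c--> {0,1,2,3,4,5}  [seen]
{0,1,2,3,4,5} --a--> {0,1,2,3,4,5}  [seen]
{0,1,2,3,4,5} --b--> {0,1,3,4,5}  [seen]
{0,1,2,3,4,5} --c--> {0,1,2,3,4,5}  [seen]
Reachable DFA states: {0}, {1,3,4,5}, {0,1,3,4,5}, {0,1,2,4}, {0,1,2,3,4,5}.
{0,2,3,4,5} is not among them.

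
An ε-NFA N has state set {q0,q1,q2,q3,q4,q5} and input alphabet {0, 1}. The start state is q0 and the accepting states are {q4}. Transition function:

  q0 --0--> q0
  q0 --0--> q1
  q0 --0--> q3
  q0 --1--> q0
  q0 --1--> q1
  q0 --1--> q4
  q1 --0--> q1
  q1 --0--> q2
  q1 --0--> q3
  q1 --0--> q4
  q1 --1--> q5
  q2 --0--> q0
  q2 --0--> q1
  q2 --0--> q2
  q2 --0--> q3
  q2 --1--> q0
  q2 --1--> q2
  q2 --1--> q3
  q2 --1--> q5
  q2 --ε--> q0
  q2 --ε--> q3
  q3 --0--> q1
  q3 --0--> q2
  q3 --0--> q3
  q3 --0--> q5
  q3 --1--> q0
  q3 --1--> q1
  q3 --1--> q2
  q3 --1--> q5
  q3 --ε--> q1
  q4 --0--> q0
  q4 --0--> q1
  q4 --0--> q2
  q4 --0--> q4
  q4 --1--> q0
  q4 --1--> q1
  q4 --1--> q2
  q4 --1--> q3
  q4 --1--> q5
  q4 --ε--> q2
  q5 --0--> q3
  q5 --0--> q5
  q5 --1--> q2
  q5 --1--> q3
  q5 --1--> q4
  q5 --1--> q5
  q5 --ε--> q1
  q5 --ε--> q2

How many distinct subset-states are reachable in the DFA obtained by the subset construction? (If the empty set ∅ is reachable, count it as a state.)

4

Start state of the DFA: {q0} (ε-closure of the NFA start).
{q0} --0--> {q0,q1,q3}  [new]
{q0} --1--> {q0,q1,q2,q3,q4}  [new]
{q0,q1,q3} --0--> {q0,q1,q2,q3,q4,q5}  [new]
{q0,q1,q3} --1--> {q0,q1,q2,q3,q4,q5}  [seen]
{q0,q1,q2,q3,q4} --0--> {q0,q1,q2,q3,q4,q5}  [seen]
{q0,q1,q2,q3,q4} --1--> {q0,q1,q2,q3,q4,q5}  [seen]
{q0,q1,q2,q3,q4,q5} --0--> {q0,q1,q2,q3,q4,q5}  [seen]
{q0,q1,q2,q3,q4,q5} --1--> {q0,q1,q2,q3,q4,q5}  [seen]
Reachable DFA states: {q0}, {q0,q1,q3}, {q0,q1,q2,q3,q4}, {q0,q1,q2,q3,q4,q5}.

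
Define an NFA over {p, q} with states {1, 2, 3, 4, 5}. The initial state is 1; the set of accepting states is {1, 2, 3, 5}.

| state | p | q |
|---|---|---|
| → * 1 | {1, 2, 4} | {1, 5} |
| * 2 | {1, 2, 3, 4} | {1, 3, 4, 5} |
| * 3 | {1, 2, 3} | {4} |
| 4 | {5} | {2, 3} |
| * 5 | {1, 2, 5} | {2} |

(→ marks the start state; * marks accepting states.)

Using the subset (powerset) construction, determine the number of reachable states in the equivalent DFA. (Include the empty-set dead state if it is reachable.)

Start state of the DFA: {1}.
{1} --p--> {1, 2, 4}  [new]
{1} --q--> {1, 5}  [new]
{1, 2, 4} --p--> {1, 2, 3, 4, 5}  [new]
{1, 2, 4} --q--> {1, 2, 3, 4, 5}  [seen]
{1, 5} --p--> {1, 2, 4, 5}  [new]
{1, 5} --q--> {1, 2, 5}  [new]
{1, 2, 3, 4, 5} --p--> {1, 2, 3, 4, 5}  [seen]
{1, 2, 3, 4, 5} --q--> {1, 2, 3, 4, 5}  [seen]
{1, 2, 4, 5} --p--> {1, 2, 3, 4, 5}  [seen]
{1, 2, 4, 5} --q--> {1, 2, 3, 4, 5}  [seen]
{1, 2, 5} --p--> {1, 2, 3, 4, 5}  [seen]
{1, 2, 5} --q--> {1, 2, 3, 4, 5}  [seen]
Reachable DFA states: {1}, {1, 2, 4}, {1, 5}, {1, 2, 3, 4, 5}, {1, 2, 4, 5}, {1, 2, 5}.

6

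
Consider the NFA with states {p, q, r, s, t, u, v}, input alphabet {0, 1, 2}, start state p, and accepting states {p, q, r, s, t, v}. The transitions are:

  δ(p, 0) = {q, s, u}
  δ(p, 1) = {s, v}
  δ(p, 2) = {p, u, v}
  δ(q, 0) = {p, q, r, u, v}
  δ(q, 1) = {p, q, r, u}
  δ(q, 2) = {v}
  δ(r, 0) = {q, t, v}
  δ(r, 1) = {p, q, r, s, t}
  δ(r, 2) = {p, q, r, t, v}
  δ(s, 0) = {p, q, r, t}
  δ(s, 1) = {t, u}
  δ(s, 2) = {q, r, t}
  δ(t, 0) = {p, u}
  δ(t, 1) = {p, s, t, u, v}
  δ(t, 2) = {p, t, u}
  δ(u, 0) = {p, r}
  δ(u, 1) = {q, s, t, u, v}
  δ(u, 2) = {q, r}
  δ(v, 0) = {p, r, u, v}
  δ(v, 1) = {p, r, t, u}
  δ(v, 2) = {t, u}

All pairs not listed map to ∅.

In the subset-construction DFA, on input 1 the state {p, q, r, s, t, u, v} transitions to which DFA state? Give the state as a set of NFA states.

{p, q, r, s, t, u, v}

δ(p,1) = {s, v}; δ(q,1) = {p, q, r, u}; δ(r,1) = {p, q, r, s, t}; δ(s,1) = {t, u}; δ(t,1) = {p, s, t, u, v}; δ(u,1) = {q, s, t, u, v}; δ(v,1) = {p, r, t, u}.
Union: {p, q, r, s, t, u, v}.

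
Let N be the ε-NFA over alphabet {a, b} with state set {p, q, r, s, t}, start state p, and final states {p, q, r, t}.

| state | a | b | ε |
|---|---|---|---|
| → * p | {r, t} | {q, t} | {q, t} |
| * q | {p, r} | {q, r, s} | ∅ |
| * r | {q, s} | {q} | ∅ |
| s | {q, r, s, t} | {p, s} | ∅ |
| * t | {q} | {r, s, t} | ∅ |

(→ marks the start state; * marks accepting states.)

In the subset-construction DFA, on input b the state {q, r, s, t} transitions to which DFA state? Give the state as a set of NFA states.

δ(q,b) = {q, r, s}; δ(r,b) = {q}; δ(s,b) = {p, s}; δ(t,b) = {r, s, t}.
Union: {p, q, r, s, t}.

{p, q, r, s, t}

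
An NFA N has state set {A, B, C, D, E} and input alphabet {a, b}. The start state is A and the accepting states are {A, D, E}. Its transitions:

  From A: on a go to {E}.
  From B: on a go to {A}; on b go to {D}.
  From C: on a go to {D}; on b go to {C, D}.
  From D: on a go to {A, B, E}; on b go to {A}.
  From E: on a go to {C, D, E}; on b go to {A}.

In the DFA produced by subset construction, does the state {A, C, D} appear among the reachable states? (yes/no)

Start state of the DFA: {A}.
{A} --a--> {E}  [new]
{A} --b--> ∅  [new]
{E} --a--> {C, D, E}  [new]
{E} --b--> {A}  [seen]
∅ --a--> ∅  [seen]
∅ --b--> ∅  [seen]
{C, D, E} --a--> {A, B, C, D, E}  [new]
{C, D, E} --b--> {A, C, D}  [new]
{A, B, C, D, E} --a--> {A, B, C, D, E}  [seen]
{A, B, C, D, E} --b--> {A, C, D}  [seen]
{A, C, D} --a--> {A, B, D, E}  [new]
{A, C, D} --b--> {A, C, D}  [seen]
{A, B, D, E} --a--> {A, B, C, D, E}  [seen]
{A, B, D, E} --b--> {A, D}  [new]
{A, D} --a--> {A, B, E}  [new]
{A, D} --b--> {A}  [seen]
{A, B, E} --a--> {A, C, D, E}  [new]
{A, B, E} --b--> {A, D}  [seen]
{A, C, D, E} --a--> {A, B, C, D, E}  [seen]
{A, C, D, E} --b--> {A, C, D}  [seen]
Reachable DFA states: {A}, {E}, ∅, {C, D, E}, {A, B, C, D, E}, {A, C, D}, {A, B, D, E}, {A, D}, {A, B, E}, {A, C, D, E}.
{A, C, D} is among them.

yes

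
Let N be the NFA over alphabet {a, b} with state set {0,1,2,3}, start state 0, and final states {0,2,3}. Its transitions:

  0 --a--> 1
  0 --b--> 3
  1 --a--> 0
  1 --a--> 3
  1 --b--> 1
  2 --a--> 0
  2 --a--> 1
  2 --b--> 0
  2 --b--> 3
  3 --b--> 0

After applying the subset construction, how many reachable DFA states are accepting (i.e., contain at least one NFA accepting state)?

Start state of the DFA: {0}.
{0} --a--> {1}  [new]
{0} --b--> {3}  [new]
{1} --a--> {0,3}  [new]
{1} --b--> {1}  [seen]
{3} --a--> ∅  [new]
{3} --b--> {0}  [seen]
{0,3} --a--> {1}  [seen]
{0,3} --b--> {0,3}  [seen]
∅ --a--> ∅  [seen]
∅ --b--> ∅  [seen]
Reachable DFA states: {0}, {1}, {3}, {0,3}, ∅.
Accepting DFA states (contain an NFA accepting state): {0}, {3}, {0,3}.

3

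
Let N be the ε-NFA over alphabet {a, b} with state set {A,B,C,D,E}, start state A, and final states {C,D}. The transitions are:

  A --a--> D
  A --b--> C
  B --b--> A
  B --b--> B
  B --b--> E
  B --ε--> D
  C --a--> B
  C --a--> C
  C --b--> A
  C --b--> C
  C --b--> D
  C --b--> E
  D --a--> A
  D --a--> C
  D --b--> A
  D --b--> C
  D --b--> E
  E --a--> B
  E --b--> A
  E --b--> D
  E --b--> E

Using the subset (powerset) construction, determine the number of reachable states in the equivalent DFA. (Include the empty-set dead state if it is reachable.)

9

Start state of the DFA: {A} (ε-closure of the NFA start).
{A} --a--> {D}  [new]
{A} --b--> {C}  [new]
{D} --a--> {A,C}  [new]
{D} --b--> {A,C,E}  [new]
{C} --a--> {B,C,D}  [new]
{C} --b--> {A,C,D,E}  [new]
{A,C} --a--> {B,C,D}  [seen]
{A,C} --b--> {A,C,D,E}  [seen]
{A,C,E} --a--> {B,C,D}  [seen]
{A,C,E} --b--> {A,C,D,E}  [seen]
{B,C,D} --a--> {A,B,C,D}  [new]
{B,C,D} --b--> {A,B,C,D,E}  [new]
{A,C,D,E} --a--> {A,B,C,D}  [seen]
{A,C,D,E} --b--> {A,C,D,E}  [seen]
{A,B,C,D} --a--> {A,B,C,D}  [seen]
{A,B,C,D} --b--> {A,B,C,D,E}  [seen]
{A,B,C,D,E} --a--> {A,B,C,D}  [seen]
{A,B,C,D,E} --b--> {A,B,C,D,E}  [seen]
Reachable DFA states: {A}, {D}, {C}, {A,C}, {A,C,E}, {B,C,D}, {A,C,D,E}, {A,B,C,D}, {A,B,C,D,E}.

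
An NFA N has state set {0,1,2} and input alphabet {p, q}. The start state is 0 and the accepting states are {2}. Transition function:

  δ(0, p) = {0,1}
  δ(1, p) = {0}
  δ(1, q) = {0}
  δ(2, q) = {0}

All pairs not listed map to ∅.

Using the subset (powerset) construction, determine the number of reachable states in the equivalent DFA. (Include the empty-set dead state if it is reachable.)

Start state of the DFA: {0}.
{0} --p--> {0,1}  [new]
{0} --q--> ∅  [new]
{0,1} --p--> {0,1}  [seen]
{0,1} --q--> {0}  [seen]
∅ --p--> ∅  [seen]
∅ --q--> ∅  [seen]
Reachable DFA states: {0}, {0,1}, ∅.

3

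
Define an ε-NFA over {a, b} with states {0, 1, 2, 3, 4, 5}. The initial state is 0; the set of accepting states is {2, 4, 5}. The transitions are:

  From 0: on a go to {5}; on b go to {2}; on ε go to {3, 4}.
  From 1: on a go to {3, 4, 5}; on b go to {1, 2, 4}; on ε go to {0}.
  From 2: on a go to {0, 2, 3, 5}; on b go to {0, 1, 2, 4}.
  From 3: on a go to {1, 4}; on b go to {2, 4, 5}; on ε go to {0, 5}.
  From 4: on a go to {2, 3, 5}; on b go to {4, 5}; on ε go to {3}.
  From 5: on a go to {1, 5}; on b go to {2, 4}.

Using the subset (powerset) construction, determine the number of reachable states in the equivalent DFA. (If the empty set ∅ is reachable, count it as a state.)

3

Start state of the DFA: {0, 3, 4, 5} (ε-closure of the NFA start).
{0, 3, 4, 5} --a--> {0, 1, 2, 3, 4, 5}  [new]
{0, 3, 4, 5} --b--> {0, 2, 3, 4, 5}  [new]
{0, 1, 2, 3, 4, 5} --a--> {0, 1, 2, 3, 4, 5}  [seen]
{0, 1, 2, 3, 4, 5} --b--> {0, 1, 2, 3, 4, 5}  [seen]
{0, 2, 3, 4, 5} --a--> {0, 1, 2, 3, 4, 5}  [seen]
{0, 2, 3, 4, 5} --b--> {0, 1, 2, 3, 4, 5}  [seen]
Reachable DFA states: {0, 3, 4, 5}, {0, 1, 2, 3, 4, 5}, {0, 2, 3, 4, 5}.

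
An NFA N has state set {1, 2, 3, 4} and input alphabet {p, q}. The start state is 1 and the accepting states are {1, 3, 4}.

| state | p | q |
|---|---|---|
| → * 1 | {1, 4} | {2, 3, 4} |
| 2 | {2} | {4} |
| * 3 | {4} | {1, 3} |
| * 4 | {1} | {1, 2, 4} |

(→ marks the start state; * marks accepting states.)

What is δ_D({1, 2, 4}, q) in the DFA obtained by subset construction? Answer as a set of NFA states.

δ(1,q) = {2, 3, 4}; δ(2,q) = {4}; δ(4,q) = {1, 2, 4}.
Union: {1, 2, 3, 4}.

{1, 2, 3, 4}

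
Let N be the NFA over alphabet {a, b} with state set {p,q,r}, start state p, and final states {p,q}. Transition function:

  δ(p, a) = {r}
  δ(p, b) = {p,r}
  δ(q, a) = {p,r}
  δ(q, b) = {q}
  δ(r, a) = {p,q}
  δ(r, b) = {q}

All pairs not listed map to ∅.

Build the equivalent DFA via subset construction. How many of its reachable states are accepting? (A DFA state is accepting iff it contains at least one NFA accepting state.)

5

Start state of the DFA: {p}.
{p} --a--> {r}  [new]
{p} --b--> {p,r}  [new]
{r} --a--> {p,q}  [new]
{r} --b--> {q}  [new]
{p,r} --a--> {p,q,r}  [new]
{p,r} --b--> {p,q,r}  [seen]
{p,q} --a--> {p,r}  [seen]
{p,q} --b--> {p,q,r}  [seen]
{q} --a--> {p,r}  [seen]
{q} --b--> {q}  [seen]
{p,q,r} --a--> {p,q,r}  [seen]
{p,q,r} --b--> {p,q,r}  [seen]
Reachable DFA states: {p}, {r}, {p,r}, {p,q}, {q}, {p,q,r}.
Accepting DFA states (contain an NFA accepting state): {p}, {p,r}, {p,q}, {q}, {p,q,r}.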